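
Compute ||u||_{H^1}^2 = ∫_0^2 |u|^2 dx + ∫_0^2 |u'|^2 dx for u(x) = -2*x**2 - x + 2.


||u||_{H^1}^2 = 418/5

The H^1 norm (squared) on an interval (0, L) is
  ||u||_{H^1}^2 = ∫_0^L u(x)^2 dx + ∫_0^L u'(x)^2 dx.
Compute u'(x) = -4*x - 1.
Then u(x)^2 = 4*x**4 + 4*x**3 - 7*x**2 - 4*x + 4 and u'(x)^2 = 16*x**2 + 8*x + 1.
Integrate each monomial from 0 to 2 using ∫_0^2 c·x^n dx = c·2^(n+1)/(n+1):
  ∫_0^2 u(x)^2 dx = ∫_0^2 (4*x^4 + 4*x^3 - 7*x^2 - 4*x + 4) dx. Term by term:
    ∫_0^2 4*x^4 dx = 128/5;  ∫_0^2 4*x^3 dx = 16;  ∫_0^2 -7*x^2 dx = -56/3;
    ∫_0^2 -4*x dx = -8;  ∫_0^2 4 dx = 8.
  Sum: 128/5 + 16 − 56/3 − 8 + 8 = 344/15.
  ∫_0^2 u'(x)^2 dx = ∫_0^2 (16*x^2 + 8*x + 1) dx. Term by term:
    ∫_0^2 16*x^2 dx = 128/3;  ∫_0^2 8*x dx = 16;  ∫_0^2 1 dx = 2.
  Sum: 128/3 + 16 + 2 = 182/3.
Adding: ||u||_{H^1}^2 = 344/15 + 182/3 = 418/5.


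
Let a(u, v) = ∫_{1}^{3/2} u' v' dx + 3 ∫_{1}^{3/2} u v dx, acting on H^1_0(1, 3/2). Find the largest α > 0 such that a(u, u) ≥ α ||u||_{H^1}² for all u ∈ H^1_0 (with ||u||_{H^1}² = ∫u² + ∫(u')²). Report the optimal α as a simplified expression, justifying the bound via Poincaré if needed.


α = 1

Coercivity of a(·,·) on H^1_0(1, 3/2) means a(u, u) ≥ α ||u||_{H^1}² for every u ∈ H^1_0.
The interval has length L = 1/2, and Poincaré/coercivity depend only on L. Here a(u, u) = ∫(u')² + (3)·∫u².
Here c = 3 ≥ 1, so a(u,u) = ∫(u')² + c∫u² ≥ ∫(u')² + ∫u² = ||u||_{H^1}², i.e. α = 1 works. No larger α is possible: a(u,u) ≥ α||u||_{H^1}² means (1−α)∫(u')² ≥ (α−c)∫u², and for the modes u_n = sin(nπ(x−x₀)/L) (x₀ the left endpoint) one has ∫u_n²/∫(u_n')² = (L/(nπ))² → 0, so a(u_n,u_n)/||u_n||_{H^1}² → 1. Hence the optimal constant is α = 1.
Therefore α = 1.


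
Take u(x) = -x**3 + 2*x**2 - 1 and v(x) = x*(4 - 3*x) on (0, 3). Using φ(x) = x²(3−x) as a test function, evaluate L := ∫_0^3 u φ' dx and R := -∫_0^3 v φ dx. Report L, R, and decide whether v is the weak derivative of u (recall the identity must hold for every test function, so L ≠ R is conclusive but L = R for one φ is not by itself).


LHS = 243/10, RHS = 243/10. Yes, v = u' weakly.

u(x) = -x**3 + 2*x**2 - 1, classical derivative u'(x) = -3*x**2 + 4*x.
φ(x) = x²(3−x), so φ'(x) = 3*x*(2 - x).
Note φ(0) = φ(3) = 0, so the boundary term u·φ vanishes.
LHS = ∫_0^3 u(x) φ'(x) dx = ∫_0^3 (3*x^5 - 12*x^4 + 12*x^3 + 3*x^2 - 6*x) dx. Term by term:
  ∫_0^3 3*x^5 dx = 729/2;  ∫_0^3 -12*x^4 dx = -2916/5;  ∫_0^3 12*x^3 dx = 243;
  ∫_0^3 3*x^2 dx = 27;  ∫_0^3 -6*x dx = -27.
Sum: 729/2 − 2916/5 + 243 + 27 − 27 = 243/10.
So LHS = 243/10.
∫_0^3 v(x) φ(x) dx = ∫_0^3 (3*x^5 - 13*x^4 + 12*x^3) dx. Term by term:
  ∫_0^3 3*x^5 dx = 729/2;  ∫_0^3 -13*x^4 dx = -3159/5;  ∫_0^3 12*x^3 dx = 243.
Sum: 729/2 − 3159/5 + 243 = -243/10.
So RHS = -∫_0^3 v(x) φ(x) dx = 243/10.
LHS = RHS, so the identity holds for this test φ.
Moreover u is smooth here and v(x) = u'(x) = -3*x**2 + 4*x pointwise, so the identity holds for every test function. Hence v is the weak derivative of u.


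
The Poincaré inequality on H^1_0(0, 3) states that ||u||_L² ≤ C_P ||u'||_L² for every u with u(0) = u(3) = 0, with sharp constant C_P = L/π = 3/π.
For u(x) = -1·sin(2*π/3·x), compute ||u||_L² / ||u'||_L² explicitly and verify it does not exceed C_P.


||u||_L² / ||u'||_L² = 3/(2*π) < C_P = 3/π.

u(x) = -1·sin(2*π/3·x), so u'(x) = -2*π*cos(2*π*x/3)/3.
Writing u(x) = A·sin(kπx/L) with A = -1 and k = 2, use ∫_0^L sin²(kπx/L) dx = L/2 and ∫_0^L cos²(kπx/L) dx = L/2.
u² = 1·sin²(2*π/3·x) and (u')² = 4*π^2/9·cos²(2*π/3·x), and each of sin², cos² integrates to L/2 = 3/2 over (0, 3).
∫_0^3 u² dx = 3/2, so ||u||_L² = sqrt(6)/2.
∫_0^3 (u')² dx = 2*π^2/3, so ||u'||_L² = sqrt(6)*π/3.
Ratio ||u||_L² / ||u'||_L² = 3/(2*π).
Sharp Poincaré constant on H^1_0(0, 3) is C_P = L/π = 3/π, achieved by sin(π/3·x).
This is the k = 2 harmonic; the ratio L/(kπ) is strictly less than C_P = L/π, consistent with the sharp inequality ||u||_L² ≤ C_P ||u'||_L².


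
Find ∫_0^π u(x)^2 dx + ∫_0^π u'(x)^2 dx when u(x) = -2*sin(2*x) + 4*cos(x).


||u||_{H^1(0,π)}^2 = -128/3 + 26*π

u'(x) = -4*sin(x) - 4*cos(2*x).
Expand u² and (u')² and integrate term by term on (0, π), using: for integers n ≥ 1, ∫_0^π sin²(nx) dx = ∫_0^π cos²(nx) dx = π/2; for n ≠ n', ∫_0^π sin(nx)sin(n'x) dx = ∫_0^π cos(nx)cos(n'x) dx = 0; and by product-to-sum, ∫_0^π sin(nx)cos(n'x) dx = ½∫_0^π [sin((n+n')x) + sin((n−n')x)] dx, which is 0 when n+n' is even and 2n/(n²−n'²) when n+n' is odd (it need not vanish on (0, π)).
  u² squared terms: (-2)²·∫sin(2x)² dx = 4·π/2 = 2*π;  (4)²·∫cos(x)² dx = 16·π/2 = 8*π.
  u² cross terms: 2·(-2)·(4)·∫sin(2x)·cos(x) dx = -16·(4/3) = -64/3.
  So ∫_0^π u² dx = 2*π + 8*π − 64/3 = -64/3 + 10*π.
  (u')² squared terms: (-4)²·∫cos(2x)² dx = 16·π/2 = 8*π;  (-4)²·∫sin(x)² dx = 16·π/2 = 8*π.
  (u')² cross terms: 2·(-4)·(-4)·∫cos(2x)·sin(x) dx = 32·(-2/3) = -64/3.
  So ∫_0^π (u')² dx = 8*π + 8*π − 64/3 = -64/3 + 16*π.
||u||_{H^1}^2 = (-64/3 + 10*π) + (-64/3 + 16*π) = -128/3 + 26*π.


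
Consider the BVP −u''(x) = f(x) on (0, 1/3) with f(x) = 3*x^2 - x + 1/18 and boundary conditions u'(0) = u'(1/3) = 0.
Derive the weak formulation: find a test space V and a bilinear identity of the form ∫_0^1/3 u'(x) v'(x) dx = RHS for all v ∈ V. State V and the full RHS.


V = H^1(0, 1/3) (no boundary constraint on v; u is determined up to an additive constant); weak form: ∫_0^1/3 u'v' dx = ∫_0^1/3 (3*x^2 - x + 1/18) v dx for all v ∈ V.

Multiply both sides by a test function v and integrate from 0 to 1/3:
  ∫_0^1/3 −u''(x) v(x) dx = ∫_0^1/3 f(x) v(x) dx.
Integrate the LHS by parts once:
  ∫_0^1/3 −u'' v dx = −[u'(x) v(x)]_0^1/3 + ∫_0^1/3 u'(x) v'(x) dx.
Thus ∫_0^1/3 u'(x) v'(x) dx = ∫_0^1/3 f(x) v(x) dx + [u'(x) v(x)]_0^1/3.
Choose V so that boundary terms are either known or forced to vanish.
u has homogeneous Neumann: u'(0) = u'(1/3) = 0. So [u' v]_0^1/3 = 0·v(1/3) − 0·v(0) = 0 for any v; take V = H^1(0, 1/3).
Weak formulation: find u (satisfying any essential BC) such that ∫_0^1/3 u'(x) v'(x) dx = ∫_0^1/3 f v dx for all v ∈ V (homogeneous Neumann, so boundary terms vanish).
Substituting f(x) = 3*x^2 - x + 1/18, the right-hand side is ∫_0^1/3 (3*x^2 - x + 1/18) v dx.
Compatibility check (pure Neumann): taking v ≡ 1 ∈ V gives 0 = ∫_0^1/3 f dx + (0) − (0), i.e. ∫_0^1/3 f dx must equal u'(0) − u'(1/3) = 0. Indeed ∫_0^1/3 (3*x^2 - x + 1/18) dx = 0, so the data are compatible. The solution is then unique only up to an additive constant (fix it e.g. by requiring ∫_0^1/3 u dx = 0).


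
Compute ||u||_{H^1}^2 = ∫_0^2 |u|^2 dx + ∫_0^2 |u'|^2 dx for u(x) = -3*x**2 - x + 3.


||u||_{H^1}^2 = 2464/15

The H^1 norm (squared) on an interval (0, L) is
  ||u||_{H^1}^2 = ∫_0^L u(x)^2 dx + ∫_0^L u'(x)^2 dx.
Compute u'(x) = -6*x - 1.
Then u(x)^2 = 9*x**4 + 6*x**3 - 17*x**2 - 6*x + 9 and u'(x)^2 = 36*x**2 + 12*x + 1.
Integrate each monomial from 0 to 2 using ∫_0^2 c·x^n dx = c·2^(n+1)/(n+1):
  ∫_0^2 u(x)^2 dx = ∫_0^2 (9*x^4 + 6*x^3 - 17*x^2 - 6*x + 9) dx. Term by term:
    ∫_0^2 9*x^4 dx = 288/5;  ∫_0^2 6*x^3 dx = 24;  ∫_0^2 -17*x^2 dx = -136/3;
    ∫_0^2 -6*x dx = -12;  ∫_0^2 9 dx = 18.
  Sum: 288/5 + 24 − 136/3 − 12 + 18 = 634/15.
  ∫_0^2 u'(x)^2 dx = ∫_0^2 (36*x^2 + 12*x + 1) dx. Term by term:
    ∫_0^2 36*x^2 dx = 96;  ∫_0^2 12*x dx = 24;  ∫_0^2 1 dx = 2.
  Sum: 96 + 24 + 2 = 122.
Adding: ||u||_{H^1}^2 = 634/15 + 122 = 2464/15.


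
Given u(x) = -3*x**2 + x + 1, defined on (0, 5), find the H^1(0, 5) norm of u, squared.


||u||_{H^1}^2 = 35185/6

The H^1 norm (squared) on an interval (0, L) is
  ||u||_{H^1}^2 = ∫_0^L u(x)^2 dx + ∫_0^L u'(x)^2 dx.
Compute u'(x) = 1 - 6*x.
Then u(x)^2 = 9*x**4 - 6*x**3 - 5*x**2 + 2*x + 1 and u'(x)^2 = 36*x**2 - 12*x + 1.
Integrate each monomial from 0 to 5 using ∫_0^5 c·x^n dx = c·5^(n+1)/(n+1):
  ∫_0^5 u(x)^2 dx = ∫_0^5 (9*x^4 - 6*x^3 - 5*x^2 + 2*x + 1) dx. Term by term:
    ∫_0^5 9*x^4 dx = 5625;  ∫_0^5 -6*x^3 dx = -1875/2;  ∫_0^5 -5*x^2 dx = -625/3;
    ∫_0^5 2*x dx = 25;  ∫_0^5 1 dx = 5.
  Sum: 5625 − 1875/2 − 625/3 + 25 + 5 = 27055/6.
  ∫_0^5 u'(x)^2 dx = ∫_0^5 (36*x^2 - 12*x + 1) dx. Term by term:
    ∫_0^5 36*x^2 dx = 1500;  ∫_0^5 -12*x dx = -150;  ∫_0^5 1 dx = 5.
  Sum: 1500 − 150 + 5 = 1355.
Adding: ||u||_{H^1}^2 = 27055/6 + 1355 = 35185/6.


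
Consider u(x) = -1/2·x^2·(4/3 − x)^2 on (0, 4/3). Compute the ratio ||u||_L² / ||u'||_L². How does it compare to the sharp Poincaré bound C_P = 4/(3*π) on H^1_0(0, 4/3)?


||u||_L² / ||u'||_L² = 2*sqrt(3)/9 < C_P = 4/(3*π).

u(x) = -1/2·x^2·(4/3 − x)^2, so u'(x) = 2*x*(-9*x^2 + 18*x - 8)/9.
u(x) = -1/2·x^2·(4/3 − x)^2 vanishes at x = 0 and x = 4/3, so u ∈ H^1_0(0, 4/3). Differentiate via the product rule and integrate the resulting polynomials term by term.
  ∫_0^4/3 u² dx = ∫_0^4/3 (x^8/4 - 4*x^7/3 + 8*x^6/3 - 64*x^5/27 + 64*x^4/81) dx. Term by term:
    ∫_0^4/3 x^8/4 dx = 65536/177147;  ∫_0^4/3 -4*x^7/3 dx = -32768/19683;  ∫_0^4/3 8*x^6/3 dx = 131072/45927;
    ∫_0^4/3 -64*x^5/27 dx = -131072/59049;  ∫_0^4/3 64*x^4/81 dx = 65536/98415.
  Sum: 65536/177147 − 32768/19683 + 131072/45927 − 131072/59049 + 65536/98415 = 32768/6200145.
  ∫_0^4/3 (u')² dx = ∫_0^4/3 (4*x^6 - 16*x^5 + 208*x^4/9 - 128*x^3/9 + 256*x^2/81) dx. Term by term:
    ∫_0^4/3 4*x^6 dx = 65536/15309;  ∫_0^4/3 -16*x^5 dx = -32768/2187;  ∫_0^4/3 208*x^4/9 dx = 212992/10935;
    ∫_0^4/3 -128*x^3/9 dx = -8192/729;  ∫_0^4/3 256*x^2/81 dx = 16384/6561.
  Sum: 65536/15309 − 32768/2187 + 212992/10935 − 8192/729 + 16384/6561 = 8192/229635.
∫_0^4/3 u² dx = 32768/6200145, so ||u||_L² = 128*sqrt(210)/25515.
∫_0^4/3 (u')² dx = 8192/229635, so ||u'||_L² = 64*sqrt(70)/2835.
Ratio ||u||_L² / ||u'||_L² = 2*sqrt(3)/9.
Sharp Poincaré constant on H^1_0(0, 4/3) is C_P = L/π = 4/(3*π), achieved by sin(3*π/4·x).
A polynomial bump cannot attain the sharp Poincaré constant (only the first sine eigenfunction does), so the ratio is strictly less than C_P, consistent with ||u||_L² ≤ C_P ||u'||_L².


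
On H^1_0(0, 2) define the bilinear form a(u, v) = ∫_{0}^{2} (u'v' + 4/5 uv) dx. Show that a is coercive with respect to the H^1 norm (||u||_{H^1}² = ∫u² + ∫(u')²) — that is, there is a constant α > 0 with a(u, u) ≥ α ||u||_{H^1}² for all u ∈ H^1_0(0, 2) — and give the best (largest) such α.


α = (16/5 + π^2)/(4 + π^2)

Coercivity of a(·,·) on H^1_0(0, 2) means a(u, u) ≥ α ||u||_{H^1}² for every u ∈ H^1_0.
The interval has length L = 2, and Poincaré/coercivity depend only on L. Here a(u, u) = ∫(u')² + (4/5)·∫u².
Here 0 < c = 4/5 < 1. The condition a(u,u) ≥ α||u||_{H^1}² reads (1−α)∫(u')² ≥ (α−c)∫u². Any admissible α is ≤ 1 (rapidly oscillating u have ∫u²/∫(u')² → 0), and α = 1 would force 0 ≥ (1−c)∫u², impossible since c < 1; so 1−α > 0. By the sharp Poincaré inequality on H^1_0 of an interval of length L, ∫(u')² ≥ (π/L)²∫u² with equality for the first sine mode sin(π(x−x₀)/L) (x₀ the left endpoint), so the inequality holds for all u iff (1−α)(π/L)² ≥ α − c, i.e. α ≤ ((π/L)² + c)/((π/L)² + 1) = (1 + c(L/π)²)/(1 + (L/π)²). With (π/L)² = π^2/4 and c = 4/5, the largest admissible constant is α = ((π/L)² + c)/((π/L)² + 1).
Simplifying, α = (16/5 + π^2)/(4 + π^2).


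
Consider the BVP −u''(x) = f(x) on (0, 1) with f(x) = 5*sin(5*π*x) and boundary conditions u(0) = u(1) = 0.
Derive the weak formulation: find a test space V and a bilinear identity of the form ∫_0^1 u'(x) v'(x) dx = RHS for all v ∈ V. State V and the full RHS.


V = H^1_0(0, 1) (so v(0) = v(1) = 0); weak form: ∫_0^1 u'v' dx = ∫_0^1 (5*sin(5*π*x)) v dx for all v ∈ V.

Multiply both sides by a test function v and integrate from 0 to 1:
  ∫_0^1 −u''(x) v(x) dx = ∫_0^1 f(x) v(x) dx.
Integrate the LHS by parts once:
  ∫_0^1 −u'' v dx = −[u'(x) v(x)]_0^1 + ∫_0^1 u'(x) v'(x) dx.
Thus ∫_0^1 u'(x) v'(x) dx = ∫_0^1 f(x) v(x) dx + [u'(x) v(x)]_0^1.
Choose V so that boundary terms are either known or forced to vanish.
u is Dirichlet: u(0) = u(1) = 0. Let V = H^1_0(0, 1); then v(0) = v(1) = 0, and [u' v]_0^1 = 0.
Weak formulation: find u (satisfying any essential BC) such that ∫_0^1 u'(x) v'(x) dx = ∫_0^1 f v dx for all v ∈ V.
Substituting f(x) = 5*sin(5*π*x), the right-hand side is ∫_0^1 (5*sin(5*π*x)) v dx.


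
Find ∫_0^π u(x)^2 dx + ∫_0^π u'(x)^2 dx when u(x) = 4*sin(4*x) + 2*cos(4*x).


||u||_{H^1(0,π)}^2 = 170*π

u'(x) = -8*sin(4*x) + 16*cos(4*x).
Expand u² and (u')² and integrate term by term on (0, π), using: for integers n ≥ 1, ∫_0^π sin²(nx) dx = ∫_0^π cos²(nx) dx = π/2; for n ≠ n', ∫_0^π sin(nx)sin(n'x) dx = ∫_0^π cos(nx)cos(n'x) dx = 0; and by product-to-sum, ∫_0^π sin(nx)cos(n'x) dx = ½∫_0^π [sin((n+n')x) + sin((n−n')x)] dx, which is 0 when n+n' is even and 2n/(n²−n'²) when n+n' is odd (it need not vanish on (0, π)).
  u² squared terms: (2)²·∫cos(4x)² dx = 4·π/2 = 2*π;  (4)²·∫sin(4x)² dx = 16·π/2 = 8*π.
  u² cross terms: 2·(2)·(4)·∫cos(4x)·sin(4x) dx = 16·(0) = 0.
  So ∫_0^π u² dx = 2*π + 8*π + 0 = 10*π.
  (u')² squared terms: (-8)²·∫sin(4x)² dx = 64·π/2 = 32*π;  (16)²·∫cos(4x)² dx = 256·π/2 = 128*π.
  (u')² cross terms: 2·(-8)·(16)·∫sin(4x)·cos(4x) dx = -256·(0) = 0.
  So ∫_0^π (u')² dx = 32*π + 128*π + 0 = 160*π.
||u||_{H^1}^2 = (10*π) + (160*π) = 170*π.


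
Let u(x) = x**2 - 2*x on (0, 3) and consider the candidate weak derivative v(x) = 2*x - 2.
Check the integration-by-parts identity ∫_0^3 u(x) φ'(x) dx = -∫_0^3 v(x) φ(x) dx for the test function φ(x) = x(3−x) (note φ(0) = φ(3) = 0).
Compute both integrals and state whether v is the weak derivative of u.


LHS = -9/2, RHS = -9/2. Yes, v = u' weakly.

u(x) = x**2 - 2*x, classical derivative u'(x) = 2*x - 2.
φ(x) = x(3−x), so φ'(x) = 3 - 2*x.
Note φ(0) = φ(3) = 0, so the boundary term u·φ vanishes.
LHS = ∫_0^3 u(x) φ'(x) dx = ∫_0^3 (-2*x^3 + 7*x^2 - 6*x) dx. Term by term:
  ∫_0^3 -2*x^3 dx = -81/2;  ∫_0^3 7*x^2 dx = 63;  ∫_0^3 -6*x dx = -27.
Sum: -81/2 + 63 − 27 = -9/2.
So LHS = -9/2.
∫_0^3 v(x) φ(x) dx = ∫_0^3 (-2*x^3 + 8*x^2 - 6*x) dx. Term by term:
  ∫_0^3 -2*x^3 dx = -81/2;  ∫_0^3 8*x^2 dx = 72;  ∫_0^3 -6*x dx = -27.
Sum: -81/2 + 72 − 27 = 9/2.
So RHS = -∫_0^3 v(x) φ(x) dx = -9/2.
LHS = RHS, so the identity holds for this test φ.
Moreover u is smooth here and v(x) = u'(x) = 2*x - 2 pointwise, so the identity holds for every test function. Hence v is the weak derivative of u.


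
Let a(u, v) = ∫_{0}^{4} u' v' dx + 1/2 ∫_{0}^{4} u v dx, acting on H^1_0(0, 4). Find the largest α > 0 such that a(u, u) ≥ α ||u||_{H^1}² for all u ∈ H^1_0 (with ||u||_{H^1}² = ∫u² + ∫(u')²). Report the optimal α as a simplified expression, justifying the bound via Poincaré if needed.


α = (8 + π^2)/(π^2 + 16)

Coercivity of a(·,·) on H^1_0(0, 4) means a(u, u) ≥ α ||u||_{H^1}² for every u ∈ H^1_0.
The interval has length L = 4, and Poincaré/coercivity depend only on L. Here a(u, u) = ∫(u')² + (1/2)·∫u².
Here 0 < c = 1/2 < 1. The condition a(u,u) ≥ α||u||_{H^1}² reads (1−α)∫(u')² ≥ (α−c)∫u². Any admissible α is ≤ 1 (rapidly oscillating u have ∫u²/∫(u')² → 0), and α = 1 would force 0 ≥ (1−c)∫u², impossible since c < 1; so 1−α > 0. By the sharp Poincaré inequality on H^1_0 of an interval of length L, ∫(u')² ≥ (π/L)²∫u² with equality for the first sine mode sin(π(x−x₀)/L) (x₀ the left endpoint), so the inequality holds for all u iff (1−α)(π/L)² ≥ α − c, i.e. α ≤ ((π/L)² + c)/((π/L)² + 1) = (1 + c(L/π)²)/(1 + (L/π)²). With (π/L)² = π^2/16 and c = 1/2, the largest admissible constant is α = ((π/L)² + c)/((π/L)² + 1).
Simplifying, α = (8 + π^2)/(π^2 + 16).


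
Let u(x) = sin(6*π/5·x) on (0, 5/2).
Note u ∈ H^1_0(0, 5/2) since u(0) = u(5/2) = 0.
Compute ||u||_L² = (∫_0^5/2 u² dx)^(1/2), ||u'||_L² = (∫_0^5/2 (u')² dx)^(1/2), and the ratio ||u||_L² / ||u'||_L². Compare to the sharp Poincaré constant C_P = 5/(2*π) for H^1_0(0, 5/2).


||u||_L² / ||u'||_L² = 5/(6*π) < C_P = 5/(2*π).

u(x) = sin(6*π/5·x), so u'(x) = 6*π*cos(6*π*x/5)/5.
Writing u(x) = A·sin(kπx/L) with A = 1 and k = 3, use ∫_0^L sin²(kπx/L) dx = L/2 and ∫_0^L cos²(kπx/L) dx = L/2.
u² = 1·sin²(6*π/5·x) and (u')² = 36*π^2/25·cos²(6*π/5·x), and each of sin², cos² integrates to L/2 = 5/4 over (0, 5/2).
∫_0^5/2 u² dx = 5/4, so ||u||_L² = sqrt(5)/2.
∫_0^5/2 (u')² dx = 9*π^2/5, so ||u'||_L² = 3*sqrt(5)*π/5.
Ratio ||u||_L² / ||u'||_L² = 5/(6*π).
Sharp Poincaré constant on H^1_0(0, 5/2) is C_P = L/π = 5/(2*π), achieved by sin(2*π/5·x).
This is the k = 3 harmonic; the ratio L/(kπ) is strictly less than C_P = L/π, consistent with the sharp inequality ||u||_L² ≤ C_P ||u'||_L².


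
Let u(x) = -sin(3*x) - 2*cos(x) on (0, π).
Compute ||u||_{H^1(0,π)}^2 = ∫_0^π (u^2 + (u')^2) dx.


||u||_{H^1(0,π)}^2 = 9*π

u'(x) = 2*sin(x) - 3*cos(3*x).
Expand u² and (u')² and integrate term by term on (0, π), using: for integers n ≥ 1, ∫_0^π sin²(nx) dx = ∫_0^π cos²(nx) dx = π/2; for n ≠ n', ∫_0^π sin(nx)sin(n'x) dx = ∫_0^π cos(nx)cos(n'x) dx = 0; and by product-to-sum, ∫_0^π sin(nx)cos(n'x) dx = ½∫_0^π [sin((n+n')x) + sin((n−n')x)] dx, which is 0 when n+n' is even and 2n/(n²−n'²) when n+n' is odd (it need not vanish on (0, π)).
  u² squared terms: (-1)²·∫sin(3x)² dx = 1·π/2 = π/2;  (-2)²·∫cos(x)² dx = 4·π/2 = 2*π.
  u² cross terms: 2·(-1)·(-2)·∫sin(3x)·cos(x) dx = 4·(0) = 0.
  So ∫_0^π u² dx = π/2 + 2*π + 0 = 5*π/2.
  (u')² squared terms: (-3)²·∫cos(3x)² dx = 9·π/2 = 9*π/2;  (2)²·∫sin(x)² dx = 4·π/2 = 2*π.
  (u')² cross terms: 2·(-3)·(2)·∫cos(3x)·sin(x) dx = -12·(0) = 0.
  So ∫_0^π (u')² dx = 9*π/2 + 2*π + 0 = 13*π/2.
||u||_{H^1}^2 = (5*π/2) + (13*π/2) = 9*π.


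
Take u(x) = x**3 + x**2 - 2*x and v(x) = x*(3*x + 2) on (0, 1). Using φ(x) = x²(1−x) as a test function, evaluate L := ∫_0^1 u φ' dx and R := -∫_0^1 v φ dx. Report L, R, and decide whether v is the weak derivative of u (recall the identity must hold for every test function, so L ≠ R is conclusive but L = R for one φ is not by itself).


LHS = -1/30, RHS = -1/5. No, v is not the weak derivative of u.

u(x) = x**3 + x**2 - 2*x, classical derivative u'(x) = 3*x**2 + 2*x - 2.
φ(x) = x²(1−x), so φ'(x) = x*(2 - 3*x).
Note φ(0) = φ(1) = 0, so the boundary term u·φ vanishes.
LHS = ∫_0^1 u(x) φ'(x) dx = ∫_0^1 (-3*x^5 - x^4 + 8*x^3 - 4*x^2) dx. Term by term:
  ∫_0^1 -3*x^5 dx = -1/2;  ∫_0^1 -x^4 dx = -1/5;  ∫_0^1 8*x^3 dx = 2;
  ∫_0^1 -4*x^2 dx = -4/3.
Sum: -1/2 − 1/5 + 2 − 4/3 = -1/30.
So LHS = -1/30.
∫_0^1 v(x) φ(x) dx = ∫_0^1 (-3*x^5 + x^4 + 2*x^3) dx. Term by term:
  ∫_0^1 -3*x^5 dx = -1/2;  ∫_0^1 x^4 dx = 1/5;  ∫_0^1 2*x^3 dx = 1/2.
Sum: -1/2 + 1/5 + 1/2 = 1/5.
So RHS = -∫_0^1 v(x) φ(x) dx = -1/5.
LHS − RHS = 1/6 ≠ 0, so the identity fails.
(For a valid weak derivative the identity must hold for EVERY test function, in particular this one. The failure shows v is NOT the weak derivative of u.)
Correct weak derivative would be u'(x) = 3*x**2 + 2*x - 2.


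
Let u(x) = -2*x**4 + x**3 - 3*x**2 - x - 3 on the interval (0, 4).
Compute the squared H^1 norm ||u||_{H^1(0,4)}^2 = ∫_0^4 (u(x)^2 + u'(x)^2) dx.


||u||_{H^1}^2 = 11482904/45

The H^1 norm (squared) on an interval (0, L) is
  ||u||_{H^1}^2 = ∫_0^L u(x)^2 dx + ∫_0^L u'(x)^2 dx.
Compute u'(x) = -8*x**3 + 3*x**2 - 6*x - 1.
Then u(x)^2 = 4*x**8 - 4*x**7 + 13*x**6 - 2*x**5 + 19*x**4 + 19*x**2 + 6*x + 9 and u'(x)^2 = 64*x**6 - 48*x**5 + 105*x**4 - 20*x**3 + 30*x**2 + 12*x + 1.
Integrate each monomial from 0 to 4 using ∫_0^4 c·x^n dx = c·4^(n+1)/(n+1):
  ∫_0^4 u(x)^2 dx = ∫_0^4 (4*x^8 - 4*x^7 + 13*x^6 - 2*x^5 + 19*x^4 + 19*x^2 + 6*x + 9) dx. Term by term:
    ∫_0^4 4*x^8 dx = 1048576/9;  ∫_0^4 -4*x^7 dx = -32768;  ∫_0^4 13*x^6 dx = 212992/7;
    ∫_0^4 -2*x^5 dx = -4096/3;  ∫_0^4 19*x^4 dx = 19456/5;  ∫_0^4 19*x^2 dx = 1216/3;
    ∫_0^4 6*x dx = 48;  ∫_0^4 9 dx = 36.
  Sum: 1048576/9 − 32768 + 212992/7 − 4096/3 + 19456/5 + 1216/3 + 48 + 36 = 36912668/315.
  ∫_0^4 u'(x)^2 dx = ∫_0^4 (64*x^6 - 48*x^5 + 105*x^4 - 20*x^3 + 30*x^2 + 12*x + 1) dx. Term by term:
    ∫_0^4 64*x^6 dx = 1048576/7;  ∫_0^4 -48*x^5 dx = -32768;  ∫_0^4 105*x^4 dx = 21504;
    ∫_0^4 -20*x^3 dx = -1280;  ∫_0^4 30*x^2 dx = 640;  ∫_0^4 12*x dx = 96;
    ∫_0^4 1 dx = 4.
  Sum: 1048576/7 − 32768 + 21504 − 1280 + 640 + 96 + 4 = 965948/7.
Adding: ||u||_{H^1}^2 = 36912668/315 + 965948/7 = 11482904/45.


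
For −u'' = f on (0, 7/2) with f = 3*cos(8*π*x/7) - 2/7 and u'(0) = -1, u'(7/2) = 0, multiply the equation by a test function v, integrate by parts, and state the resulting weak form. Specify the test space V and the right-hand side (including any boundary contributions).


V = H^1(0, 7/2) (v unrestricted at boundary; u is determined up to an additive constant); weak form: ∫_0^7/2 u'v' dx = ∫_0^7/2 (3*cos(8*π*x/7) - 2/7) v dx + v(0) for all v ∈ V.

Multiply both sides by a test function v and integrate from 0 to 7/2:
  ∫_0^7/2 −u''(x) v(x) dx = ∫_0^7/2 f(x) v(x) dx.
Integrate the LHS by parts once:
  ∫_0^7/2 −u'' v dx = −[u'(x) v(x)]_0^7/2 + ∫_0^7/2 u'(x) v'(x) dx.
Thus ∫_0^7/2 u'(x) v'(x) dx = ∫_0^7/2 f(x) v(x) dx + [u'(x) v(x)]_0^7/2.
Choose V so that boundary terms are either known or forced to vanish.
u has inhomogeneous Neumann u'(0) = -1, u'(7/2) = 0. [u' v]_0^7/2 = (0)·v(7/2) − (-1)·v(0) = v(0). Take V = H^1(0, 7/2); boundary term becomes part of RHS.
Weak formulation: find u (satisfying any essential BC) such that ∫_0^7/2 u'(x) v'(x) dx = ∫_0^7/2 f v dx + v(0) for all v ∈ V (Neumann data are natural BCs: they enter the RHS as boundary terms).
Substituting f(x) = 3*cos(8*π*x/7) - 2/7, the right-hand side is ∫_0^7/2 (3*cos(8*π*x/7) - 2/7) v dx + v(0).
Compatibility check (pure Neumann): taking v ≡ 1 ∈ V gives 0 = ∫_0^7/2 f dx + (0) − (-1), i.e. ∫_0^7/2 f dx must equal u'(0) − u'(7/2) = -1. Indeed ∫_0^7/2 (3*cos(8*π*x/7) - 2/7) dx = -1, so the data are compatible. The solution is then unique only up to an additive constant (fix it e.g. by requiring ∫_0^7/2 u dx = 0).


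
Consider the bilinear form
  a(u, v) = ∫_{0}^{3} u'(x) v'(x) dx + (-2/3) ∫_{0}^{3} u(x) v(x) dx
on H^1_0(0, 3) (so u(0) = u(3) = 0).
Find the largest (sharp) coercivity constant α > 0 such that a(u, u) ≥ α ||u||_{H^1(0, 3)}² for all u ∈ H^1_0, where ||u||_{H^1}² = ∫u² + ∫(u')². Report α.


α = (-6 + π^2)/(9 + π^2)

Coercivity of a(·,·) on H^1_0(0, 3) means a(u, u) ≥ α ||u||_{H^1}² for every u ∈ H^1_0.
The interval has length L = 3, and Poincaré/coercivity depend only on L. Here a(u, u) = ∫(u')² + (-2/3)·∫u².
Here c = -2/3 < 0 with |c| < (π/L)² = π^2/9, so coercivity still holds. The condition a(u,u) ≥ α||u||_{H^1}² reads (1−α)∫(u')² ≥ (α−c)∫u². Any admissible α is ≤ 1 (rapidly oscillating u have ∫u²/∫(u')² → 0), and α = 1 would force 0 ≥ (1−c)∫u², impossible since c < 1; so 1−α > 0. By the sharp Poincaré inequality on H^1_0 of an interval of length L, ∫(u')² ≥ (π/L)²∫u² with equality for the first sine mode sin(π(x−x₀)/L) (x₀ the left endpoint), so the inequality holds for all u iff (1−α)(π/L)² ≥ α − c, i.e. α ≤ ((π/L)² + c)/((π/L)² + 1) = (1 + c(L/π)²)/(1 + (L/π)²). (Direct route, valid since c ≤ 0: Poincaré gives c∫u² ≥ c(L/π)²∫(u')², so a(u,u) ≥ (1 + c(L/π)²)∫(u')², while ||u||_{H^1}² ≤ (1 + (L/π)²)∫(u')²; dividing yields the same α.) With (π/L)² = π^2/9 and c = -2/3, the largest admissible constant is α = ((π/L)² + c)/((π/L)² + 1).
Simplifying, α = (-6 + π^2)/(9 + π^2).


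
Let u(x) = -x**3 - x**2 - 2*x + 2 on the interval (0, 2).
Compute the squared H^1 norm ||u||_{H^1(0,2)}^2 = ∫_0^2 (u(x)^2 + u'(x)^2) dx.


||u||_{H^1}^2 = 8256/35

The H^1 norm (squared) on an interval (0, L) is
  ||u||_{H^1}^2 = ∫_0^L u(x)^2 dx + ∫_0^L u'(x)^2 dx.
Compute u'(x) = -3*x**2 - 2*x - 2.
Then u(x)^2 = x**6 + 2*x**5 + 5*x**4 - 8*x + 4 and u'(x)^2 = 9*x**4 + 12*x**3 + 16*x**2 + 8*x + 4.
Integrate each monomial from 0 to 2 using ∫_0^2 c·x^n dx = c·2^(n+1)/(n+1):
  ∫_0^2 u(x)^2 dx = ∫_0^2 (x^6 + 2*x^5 + 5*x^4 - 8*x + 4) dx. Term by term:
    ∫_0^2 x^6 dx = 128/7;  ∫_0^2 2*x^5 dx = 64/3;  ∫_0^2 5*x^4 dx = 32;
    ∫_0^2 -8*x dx = -16;  ∫_0^2 4 dx = 8.
  Sum: 128/7 + 64/3 + 32 − 16 + 8 = 1336/21.
  ∫_0^2 u'(x)^2 dx = ∫_0^2 (9*x^4 + 12*x^3 + 16*x^2 + 8*x + 4) dx. Term by term:
    ∫_0^2 9*x^4 dx = 288/5;  ∫_0^2 12*x^3 dx = 48;  ∫_0^2 16*x^2 dx = 128/3;
    ∫_0^2 8*x dx = 16;  ∫_0^2 4 dx = 8.
  Sum: 288/5 + 48 + 128/3 + 16 + 8 = 2584/15.
Adding: ||u||_{H^1}^2 = 1336/21 + 2584/15 = 8256/35.


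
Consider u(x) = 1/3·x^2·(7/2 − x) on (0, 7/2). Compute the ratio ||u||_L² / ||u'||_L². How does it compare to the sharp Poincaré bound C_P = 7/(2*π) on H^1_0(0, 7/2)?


||u||_L² / ||u'||_L² = sqrt(14)/4 < C_P = 7/(2*π).

u(x) = 1/3·x^2·(7/2 − x), so u'(x) = x*(7 - 3*x)/3.
u(x) = 1/3·x^2·(7/2 − x) vanishes at x = 0 and x = 7/2, so u ∈ H^1_0(0, 7/2). Differentiate via the product rule and integrate the resulting polynomials term by term.
  ∫_0^7/2 u² dx = ∫_0^7/2 (x^6/9 - 7*x^5/9 + 49*x^4/36) dx. Term by term:
    ∫_0^7/2 x^6/9 dx = 117649/1152;  ∫_0^7/2 -7*x^5/9 dx = -823543/3456;  ∫_0^7/2 49*x^4/36 dx = 823543/5760.
  Sum: 117649/1152 − 823543/3456 + 823543/5760 = 117649/17280.
  ∫_0^7/2 (u')² dx = ∫_0^7/2 (x^4 - 14*x^3/3 + 49*x^2/9) dx. Term by term:
    ∫_0^7/2 x^4 dx = 16807/160;  ∫_0^7/2 -14*x^3/3 dx = -16807/96;  ∫_0^7/2 49*x^2/9 dx = 16807/216.
  Sum: 16807/160 − 16807/96 + 16807/216 = 16807/2160.
∫_0^7/2 u² dx = 117649/17280, so ||u||_L² = 343*sqrt(30)/720.
∫_0^7/2 (u')² dx = 16807/2160, so ||u'||_L² = 49*sqrt(105)/180.
Ratio ||u||_L² / ||u'||_L² = sqrt(14)/4.
Sharp Poincaré constant on H^1_0(0, 7/2) is C_P = L/π = 7/(2*π), achieved by sin(2*π/7·x).
A polynomial bump cannot attain the sharp Poincaré constant (only the first sine eigenfunction does), so the ratio is strictly less than C_P, consistent with ||u||_L² ≤ C_P ||u'||_L².


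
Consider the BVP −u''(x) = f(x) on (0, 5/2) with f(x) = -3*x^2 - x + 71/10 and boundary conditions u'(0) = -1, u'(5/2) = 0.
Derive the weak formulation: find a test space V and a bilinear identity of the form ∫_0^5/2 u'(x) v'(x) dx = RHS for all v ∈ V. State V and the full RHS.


V = H^1(0, 5/2) (v unrestricted at boundary; u is determined up to an additive constant); weak form: ∫_0^5/2 u'v' dx = ∫_0^5/2 (-3*x^2 - x + 71/10) v dx + v(0) for all v ∈ V.

Multiply both sides by a test function v and integrate from 0 to 5/2:
  ∫_0^5/2 −u''(x) v(x) dx = ∫_0^5/2 f(x) v(x) dx.
Integrate the LHS by parts once:
  ∫_0^5/2 −u'' v dx = −[u'(x) v(x)]_0^5/2 + ∫_0^5/2 u'(x) v'(x) dx.
Thus ∫_0^5/2 u'(x) v'(x) dx = ∫_0^5/2 f(x) v(x) dx + [u'(x) v(x)]_0^5/2.
Choose V so that boundary terms are either known or forced to vanish.
u has inhomogeneous Neumann u'(0) = -1, u'(5/2) = 0. [u' v]_0^5/2 = (0)·v(5/2) − (-1)·v(0) = v(0). Take V = H^1(0, 5/2); boundary term becomes part of RHS.
Weak formulation: find u (satisfying any essential BC) such that ∫_0^5/2 u'(x) v'(x) dx = ∫_0^5/2 f v dx + v(0) for all v ∈ V (Neumann data are natural BCs: they enter the RHS as boundary terms).
Substituting f(x) = -3*x^2 - x + 71/10, the right-hand side is ∫_0^5/2 (-3*x^2 - x + 71/10) v dx + v(0).
Compatibility check (pure Neumann): taking v ≡ 1 ∈ V gives 0 = ∫_0^5/2 f dx + (0) − (-1), i.e. ∫_0^5/2 f dx must equal u'(0) − u'(5/2) = -1. Indeed ∫_0^5/2 (-3*x^2 - x + 71/10) dx = -1, so the data are compatible. The solution is then unique only up to an additive constant (fix it e.g. by requiring ∫_0^5/2 u dx = 0).


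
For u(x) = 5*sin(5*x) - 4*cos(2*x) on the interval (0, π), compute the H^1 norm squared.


||u||_{H^1(0,π)}^2 = -2000/21 + 365*π

u'(x) = 8*sin(2*x) + 25*cos(5*x).
Expand u² and (u')² and integrate term by term on (0, π), using: for integers n ≥ 1, ∫_0^π sin²(nx) dx = ∫_0^π cos²(nx) dx = π/2; for n ≠ n', ∫_0^π sin(nx)sin(n'x) dx = ∫_0^π cos(nx)cos(n'x) dx = 0; and by product-to-sum, ∫_0^π sin(nx)cos(n'x) dx = ½∫_0^π [sin((n+n')x) + sin((n−n')x)] dx, which is 0 when n+n' is even and 2n/(n²−n'²) when n+n' is odd (it need not vanish on (0, π)).
  u² squared terms: (-4)²·∫cos(2x)² dx = 16·π/2 = 8*π;  (5)²·∫sin(5x)² dx = 25·π/2 = 25*π/2.
  u² cross terms: 2·(-4)·(5)·∫cos(2x)·sin(5x) dx = -40·(10/21) = -400/21.
  So ∫_0^π u² dx = 8*π + 25*π/2 − 400/21 = -400/21 + 41*π/2.
  (u')² squared terms: (8)²·∫sin(2x)² dx = 64·π/2 = 32*π;  (25)²·∫cos(5x)² dx = 625·π/2 = 625*π/2.
  (u')² cross terms: 2·(8)·(25)·∫sin(2x)·cos(5x) dx = 400·(-4/21) = -1600/21.
  So ∫_0^π (u')² dx = 32*π + 625*π/2 − 1600/21 = -1600/21 + 689*π/2.
||u||_{H^1}^2 = (-400/21 + 41*π/2) + (-1600/21 + 689*π/2) = -2000/21 + 365*π.


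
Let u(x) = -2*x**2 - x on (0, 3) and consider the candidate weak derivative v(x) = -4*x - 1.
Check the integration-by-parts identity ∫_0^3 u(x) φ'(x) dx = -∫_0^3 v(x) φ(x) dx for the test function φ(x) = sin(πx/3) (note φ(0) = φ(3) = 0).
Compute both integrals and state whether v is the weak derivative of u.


LHS = 42/π, RHS = 42/π. Yes, v = u' weakly.

u(x) = -2*x**2 - x, classical derivative u'(x) = -4*x - 1.
φ(x) = sin(πx/3), so φ'(x) = π*cos(π*x/3)/3.
Note φ(0) = φ(3) = 0, so the boundary term u·φ vanishes.
LHS = ∫_0^3 u(x) φ'(x) dx = ∫_0^3 (-2*π*x^2*cos(π*x/3)/3 - π*x*cos(π*x/3)/3) dx. Term by term:
  ∫_0^3 -2*π*x^2*cos(π*x/3)/3 dx = 36/π;  ∫_0^3 -π*x*cos(π*x/3)/3 dx = 6/π.
Sum: 36/π + 6/π = 42/π.
So LHS = 42/π.
∫_0^3 v(x) φ(x) dx = ∫_0^3 (-4*x*sin(π*x/3) - sin(π*x/3)) dx. Term by term:
  ∫_0^3 -sin(π*x/3) dx = -6/π;  ∫_0^3 -4*x*sin(π*x/3) dx = -36/π.
Sum: -6/π − 36/π = -42/π.
So RHS = -∫_0^3 v(x) φ(x) dx = 42/π.
LHS = RHS, so the identity holds for this test φ.
Moreover u is smooth here and v(x) = u'(x) = -4*x - 1 pointwise, so the identity holds for every test function. Hence v is the weak derivative of u.


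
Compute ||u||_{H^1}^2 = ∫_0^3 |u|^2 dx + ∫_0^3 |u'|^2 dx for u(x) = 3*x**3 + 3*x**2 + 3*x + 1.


||u||_{H^1}^2 = 492963/35

The H^1 norm (squared) on an interval (0, L) is
  ||u||_{H^1}^2 = ∫_0^L u(x)^2 dx + ∫_0^L u'(x)^2 dx.
Compute u'(x) = 9*x**2 + 6*x + 3.
Then u(x)^2 = 9*x**6 + 18*x**5 + 27*x**4 + 24*x**3 + 15*x**2 + 6*x + 1 and u'(x)^2 = 81*x**4 + 108*x**3 + 90*x**2 + 36*x + 9.
Integrate each monomial from 0 to 3 using ∫_0^3 c·x^n dx = c·3^(n+1)/(n+1):
  ∫_0^3 u(x)^2 dx = ∫_0^3 (9*x^6 + 18*x^5 + 27*x^4 + 24*x^3 + 15*x^2 + 6*x + 1) dx. Term by term:
    ∫_0^3 9*x^6 dx = 19683/7;  ∫_0^3 18*x^5 dx = 2187;  ∫_0^3 27*x^4 dx = 6561/5;
    ∫_0^3 24*x^3 dx = 486;  ∫_0^3 15*x^2 dx = 135;  ∫_0^3 6*x dx = 27;
    ∫_0^3 1 dx = 3.
  Sum: 19683/7 + 2187 + 6561/5 + 486 + 135 + 27 + 3 = 243672/35.
  ∫_0^3 u'(x)^2 dx = ∫_0^3 (81*x^4 + 108*x^3 + 90*x^2 + 36*x + 9) dx. Term by term:
    ∫_0^3 81*x^4 dx = 19683/5;  ∫_0^3 108*x^3 dx = 2187;  ∫_0^3 90*x^2 dx = 810;
    ∫_0^3 36*x dx = 162;  ∫_0^3 9 dx = 27.
  Sum: 19683/5 + 2187 + 810 + 162 + 27 = 35613/5.
Adding: ||u||_{H^1}^2 = 243672/35 + 35613/5 = 492963/35.


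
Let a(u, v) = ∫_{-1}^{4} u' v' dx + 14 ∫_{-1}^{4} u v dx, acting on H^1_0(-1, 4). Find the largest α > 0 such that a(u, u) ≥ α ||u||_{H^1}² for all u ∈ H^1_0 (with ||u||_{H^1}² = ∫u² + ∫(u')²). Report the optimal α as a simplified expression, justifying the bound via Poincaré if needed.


α = 1

Coercivity of a(·,·) on H^1_0(-1, 4) means a(u, u) ≥ α ||u||_{H^1}² for every u ∈ H^1_0.
The interval has length L = 5, and Poincaré/coercivity depend only on L. Here a(u, u) = ∫(u')² + (14)·∫u².
Here c = 14 ≥ 1, so a(u,u) = ∫(u')² + c∫u² ≥ ∫(u')² + ∫u² = ||u||_{H^1}², i.e. α = 1 works. No larger α is possible: a(u,u) ≥ α||u||_{H^1}² means (1−α)∫(u')² ≥ (α−c)∫u², and for the modes u_n = sin(nπ(x−x₀)/L) (x₀ the left endpoint) one has ∫u_n²/∫(u_n')² = (L/(nπ))² → 0, so a(u_n,u_n)/||u_n||_{H^1}² → 1. Hence the optimal constant is α = 1.
Therefore α = 1.


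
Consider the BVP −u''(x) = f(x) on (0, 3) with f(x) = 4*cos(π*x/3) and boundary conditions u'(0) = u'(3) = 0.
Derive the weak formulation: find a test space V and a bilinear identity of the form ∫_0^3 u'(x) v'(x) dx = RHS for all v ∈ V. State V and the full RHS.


V = H^1(0, 3) (no boundary constraint on v; u is determined up to an additive constant); weak form: ∫_0^3 u'v' dx = ∫_0^3 (4*cos(π*x/3)) v dx for all v ∈ V.

Multiply both sides by a test function v and integrate from 0 to 3:
  ∫_0^3 −u''(x) v(x) dx = ∫_0^3 f(x) v(x) dx.
Integrate the LHS by parts once:
  ∫_0^3 −u'' v dx = −[u'(x) v(x)]_0^3 + ∫_0^3 u'(x) v'(x) dx.
Thus ∫_0^3 u'(x) v'(x) dx = ∫_0^3 f(x) v(x) dx + [u'(x) v(x)]_0^3.
Choose V so that boundary terms are either known or forced to vanish.
u has homogeneous Neumann: u'(0) = u'(3) = 0. So [u' v]_0^3 = 0·v(3) − 0·v(0) = 0 for any v; take V = H^1(0, 3).
Weak formulation: find u (satisfying any essential BC) such that ∫_0^3 u'(x) v'(x) dx = ∫_0^3 f v dx for all v ∈ V (homogeneous Neumann, so boundary terms vanish).
Substituting f(x) = 4*cos(π*x/3), the right-hand side is ∫_0^3 (4*cos(π*x/3)) v dx.
Compatibility check (pure Neumann): taking v ≡ 1 ∈ V gives 0 = ∫_0^3 f dx + (0) − (0), i.e. ∫_0^3 f dx must equal u'(0) − u'(3) = 0. Indeed ∫_0^3 (4*cos(π*x/3)) dx = 0, so the data are compatible. The solution is then unique only up to an additive constant (fix it e.g. by requiring ∫_0^3 u dx = 0).


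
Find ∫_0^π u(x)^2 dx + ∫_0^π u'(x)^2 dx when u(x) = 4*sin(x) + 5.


||u||_{H^1(0,π)}^2 = 80 + 41*π

u'(x) = 4*cos(x).
Expand u² and (u')² and integrate term by term on (0, π), using: for integers n ≥ 1, ∫_0^π sin²(nx) dx = ∫_0^π cos²(nx) dx = π/2; for n ≠ n', ∫_0^π sin(nx)sin(n'x) dx = ∫_0^π cos(nx)cos(n'x) dx = 0; and by product-to-sum, ∫_0^π sin(nx)cos(n'x) dx = ½∫_0^π [sin((n+n')x) + sin((n−n')x)] dx, which is 0 when n+n' is even and 2n/(n²−n'²) when n+n' is odd (it need not vanish on (0, π)). For the constant mode: ∫_0^π 1 dx = π, ∫_0^π cos(nx) dx = 0, ∫_0^π sin(nx) dx = (1−(−1)^n)/n.
  u² squared terms: (5)²·∫1 dx = 25·π = 25*π;  (4)²·∫sin(x)² dx = 16·π/2 = 8*π.
  u² cross terms: 2·(5)·(4)·∫1·sin(x) dx = 40·(2) = 80.
  So ∫_0^π u² dx = 25*π + 8*π + 80 = 80 + 33*π.
  (u')² squared terms: (4)²·∫cos(x)² dx = 16·π/2 = 8*π.
  So ∫_0^π (u')² dx = 8*π.
||u||_{H^1}^2 = (80 + 33*π) + (8*π) = 80 + 41*π.


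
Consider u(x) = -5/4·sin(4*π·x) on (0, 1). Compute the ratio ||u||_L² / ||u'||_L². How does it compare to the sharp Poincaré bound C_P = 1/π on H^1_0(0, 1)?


||u||_L² / ||u'||_L² = 1/(4*π) < C_P = 1/π.

u(x) = -5/4·sin(4*π·x), so u'(x) = -5*π*cos(4*π*x).
Writing u(x) = A·sin(kπx/L) with A = -5/4 and k = 4, use ∫_0^L sin²(kπx/L) dx = L/2 and ∫_0^L cos²(kπx/L) dx = L/2.
u² = 25/16·sin²(4*π·x) and (u')² = 25*π^2·cos²(4*π·x), and each of sin², cos² integrates to L/2 = 1/2 over (0, 1).
∫_0^1 u² dx = 25/32, so ||u||_L² = 5*sqrt(2)/8.
∫_0^1 (u')² dx = 25*π^2/2, so ||u'||_L² = 5*sqrt(2)*π/2.
Ratio ||u||_L² / ||u'||_L² = 1/(4*π).
Sharp Poincaré constant on H^1_0(0, 1) is C_P = L/π = 1/π, achieved by sin(π·x).
This is the k = 4 harmonic; the ratio L/(kπ) is strictly less than C_P = L/π, consistent with the sharp inequality ||u||_L² ≤ C_P ||u'||_L².


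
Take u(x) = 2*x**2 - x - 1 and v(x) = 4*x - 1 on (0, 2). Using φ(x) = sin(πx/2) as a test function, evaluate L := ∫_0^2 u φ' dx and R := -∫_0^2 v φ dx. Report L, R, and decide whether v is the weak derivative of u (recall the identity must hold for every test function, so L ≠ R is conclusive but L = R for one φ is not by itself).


LHS = -12/π, RHS = -12/π. Yes, v = u' weakly.

u(x) = 2*x**2 - x - 1, classical derivative u'(x) = 4*x - 1.
φ(x) = sin(πx/2), so φ'(x) = π*cos(π*x/2)/2.
Note φ(0) = φ(2) = 0, so the boundary term u·φ vanishes.
LHS = ∫_0^2 u(x) φ'(x) dx = ∫_0^2 (π*x^2*cos(π*x/2) - π*x*cos(π*x/2)/2 - π*cos(π*x/2)/2) dx. Term by term:
  ∫_0^2 -π*cos(π*x/2)/2 dx = 0;  ∫_0^2 π*x^2*cos(π*x/2) dx = -16/π;  ∫_0^2 -π*x*cos(π*x/2)/2 dx = 4/π.
Sum: 0 − 16/π + 4/π = -12/π.
So LHS = -12/π.
∫_0^2 v(x) φ(x) dx = ∫_0^2 (4*x*sin(π*x/2) - sin(π*x/2)) dx. Term by term:
  ∫_0^2 -sin(π*x/2) dx = -4/π;  ∫_0^2 4*x*sin(π*x/2) dx = 16/π.
Sum: -4/π + 16/π = 12/π.
So RHS = -∫_0^2 v(x) φ(x) dx = -12/π.
LHS = RHS, so the identity holds for this test φ.
Moreover u is smooth here and v(x) = u'(x) = 4*x - 1 pointwise, so the identity holds for every test function. Hence v is the weak derivative of u.


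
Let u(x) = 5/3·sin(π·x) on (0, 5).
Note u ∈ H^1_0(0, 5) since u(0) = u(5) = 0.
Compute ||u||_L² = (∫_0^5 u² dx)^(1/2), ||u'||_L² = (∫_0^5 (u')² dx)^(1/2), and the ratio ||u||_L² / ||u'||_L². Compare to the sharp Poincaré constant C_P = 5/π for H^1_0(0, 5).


||u||_L² / ||u'||_L² = 1/π < C_P = 5/π.

u(x) = 5/3·sin(π·x), so u'(x) = 5*π*cos(π*x)/3.
Writing u(x) = A·sin(kπx/L) with A = 5/3 and k = 5, use ∫_0^L sin²(kπx/L) dx = L/2 and ∫_0^L cos²(kπx/L) dx = L/2.
u² = 25/9·sin²(π·x) and (u')² = 25*π^2/9·cos²(π·x), and each of sin², cos² integrates to L/2 = 5/2 over (0, 5).
∫_0^5 u² dx = 125/18, so ||u||_L² = 5*sqrt(10)/6.
∫_0^5 (u')² dx = 125*π^2/18, so ||u'||_L² = 5*sqrt(10)*π/6.
Ratio ||u||_L² / ||u'||_L² = 1/π.
Sharp Poincaré constant on H^1_0(0, 5) is C_P = L/π = 5/π, achieved by sin(π/5·x).
This is the k = 5 harmonic; the ratio L/(kπ) is strictly less than C_P = L/π, consistent with the sharp inequality ||u||_L² ≤ C_P ||u'||_L².


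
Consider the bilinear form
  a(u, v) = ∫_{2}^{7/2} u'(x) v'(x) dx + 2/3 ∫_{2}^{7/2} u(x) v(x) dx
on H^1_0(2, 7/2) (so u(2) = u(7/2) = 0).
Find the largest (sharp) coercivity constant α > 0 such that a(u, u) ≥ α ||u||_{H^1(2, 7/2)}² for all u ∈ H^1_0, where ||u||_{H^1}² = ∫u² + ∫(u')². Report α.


α = 2*(3 + 2*π^2)/(9 + 4*π^2)

Coercivity of a(·,·) on H^1_0(2, 7/2) means a(u, u) ≥ α ||u||_{H^1}² for every u ∈ H^1_0.
The interval has length L = 3/2, and Poincaré/coercivity depend only on L. Here a(u, u) = ∫(u')² + (2/3)·∫u².
Here 0 < c = 2/3 < 1. The condition a(u,u) ≥ α||u||_{H^1}² reads (1−α)∫(u')² ≥ (α−c)∫u². Any admissible α is ≤ 1 (rapidly oscillating u have ∫u²/∫(u')² → 0), and α = 1 would force 0 ≥ (1−c)∫u², impossible since c < 1; so 1−α > 0. By the sharp Poincaré inequality on H^1_0 of an interval of length L, ∫(u')² ≥ (π/L)²∫u² with equality for the first sine mode sin(π(x−x₀)/L) (x₀ the left endpoint), so the inequality holds for all u iff (1−α)(π/L)² ≥ α − c, i.e. α ≤ ((π/L)² + c)/((π/L)² + 1) = (1 + c(L/π)²)/(1 + (L/π)²). With (π/L)² = 4*π^2/9 and c = 2/3, the largest admissible constant is α = ((π/L)² + c)/((π/L)² + 1).
Simplifying, α = 2*(3 + 2*π^2)/(9 + 4*π^2).


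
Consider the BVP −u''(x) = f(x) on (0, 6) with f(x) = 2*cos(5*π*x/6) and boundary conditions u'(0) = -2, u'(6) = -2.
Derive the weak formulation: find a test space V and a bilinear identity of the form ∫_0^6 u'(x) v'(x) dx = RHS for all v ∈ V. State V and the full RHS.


V = H^1(0, 6) (v unrestricted at boundary; u is determined up to an additive constant); weak form: ∫_0^6 u'v' dx = ∫_0^6 (2*cos(5*π*x/6)) v dx − 2·v(6) + 2·v(0) for all v ∈ V.

Multiply both sides by a test function v and integrate from 0 to 6:
  ∫_0^6 −u''(x) v(x) dx = ∫_0^6 f(x) v(x) dx.
Integrate the LHS by parts once:
  ∫_0^6 −u'' v dx = −[u'(x) v(x)]_0^6 + ∫_0^6 u'(x) v'(x) dx.
Thus ∫_0^6 u'(x) v'(x) dx = ∫_0^6 f(x) v(x) dx + [u'(x) v(x)]_0^6.
Choose V so that boundary terms are either known or forced to vanish.
u has inhomogeneous Neumann u'(0) = -2, u'(6) = -2. [u' v]_0^6 = (-2)·v(6) − (-2)·v(0) = − 2·v(6) + 2·v(0). Take V = H^1(0, 6); boundary term becomes part of RHS.
Weak formulation: find u (satisfying any essential BC) such that ∫_0^6 u'(x) v'(x) dx = ∫_0^6 f v dx − 2·v(6) + 2·v(0) for all v ∈ V (Neumann data are natural BCs: they enter the RHS as boundary terms).
Substituting f(x) = 2*cos(5*π*x/6), the right-hand side is ∫_0^6 (2*cos(5*π*x/6)) v dx − 2·v(6) + 2·v(0).
Compatibility check (pure Neumann): taking v ≡ 1 ∈ V gives 0 = ∫_0^6 f dx + (-2) − (-2), i.e. ∫_0^6 f dx must equal u'(0) − u'(6) = 0. Indeed ∫_0^6 (2*cos(5*π*x/6)) dx = 0, so the data are compatible. The solution is then unique only up to an additive constant (fix it e.g. by requiring ∫_0^6 u dx = 0).
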